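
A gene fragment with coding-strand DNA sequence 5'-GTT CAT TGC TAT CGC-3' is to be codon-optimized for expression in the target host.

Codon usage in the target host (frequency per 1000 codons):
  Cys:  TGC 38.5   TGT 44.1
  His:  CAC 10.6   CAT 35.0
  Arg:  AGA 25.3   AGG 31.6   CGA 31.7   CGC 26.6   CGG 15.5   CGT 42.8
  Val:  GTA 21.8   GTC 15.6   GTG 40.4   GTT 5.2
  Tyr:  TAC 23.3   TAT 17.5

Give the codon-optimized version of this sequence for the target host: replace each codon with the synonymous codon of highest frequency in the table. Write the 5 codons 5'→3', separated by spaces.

Codon 1 (Val): best is GTG at 40.4.
Codon 2 (His): best is CAT at 35.0.
Codon 3 (Cys): best is TGT at 44.1.
Codon 4 (Tyr): best is TAC at 23.3.
Codon 5 (Arg): best is CGT at 42.8.

GTG CAT TGT TAC CGT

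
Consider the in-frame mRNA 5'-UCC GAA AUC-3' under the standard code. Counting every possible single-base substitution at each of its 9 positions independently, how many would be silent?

Codon 1 (UCC, Ser): 3 synonymous substitutions.
Codon 2 (GAA, Glu): 1 synonymous substitution.
Codon 3 (AUC, Ile): 2 synonymous substitutions.
Total: 3 + 1 + 2 = 6.

6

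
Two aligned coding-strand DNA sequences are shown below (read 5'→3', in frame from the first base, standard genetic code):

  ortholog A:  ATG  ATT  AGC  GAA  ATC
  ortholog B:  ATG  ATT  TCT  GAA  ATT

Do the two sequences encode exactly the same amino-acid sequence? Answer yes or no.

yes

Codon 1: ATG Met / ATG Met — identical.
Codon 2: ATT Ile / ATT Ile — identical.
Codon 3: AGC Ser / TCT Ser — synonymous.
Codon 4: GAA Glu / GAA Glu — identical.
Codon 5: ATC Ile / ATT Ile — synonymous.
Nonsynonymous differences: 0 → same protein.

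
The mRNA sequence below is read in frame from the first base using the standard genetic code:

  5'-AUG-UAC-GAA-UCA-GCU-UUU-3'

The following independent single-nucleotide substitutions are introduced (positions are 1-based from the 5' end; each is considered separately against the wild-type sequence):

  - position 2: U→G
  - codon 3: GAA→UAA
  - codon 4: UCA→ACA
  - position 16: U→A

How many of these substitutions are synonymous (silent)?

Codon 1: AUG (Met) → AGG (Arg) — missense.
Codon 3: GAA (Glu) → UAA (Stop) — nonsense.
Codon 4: UCA (Ser) → ACA (Thr) — missense.
Codon 6: UUU (Phe) → AUU (Ile) — missense.
Synonymous: 0 of 4.

0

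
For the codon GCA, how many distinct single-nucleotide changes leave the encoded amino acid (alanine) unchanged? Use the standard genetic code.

Position 1: none → 0 synonymous.
Position 2: none → 0 synonymous.
Position 3: GCU, GCC, GCG → 3 synonymous.
Total: 0 + 0 + 3 = 3.

3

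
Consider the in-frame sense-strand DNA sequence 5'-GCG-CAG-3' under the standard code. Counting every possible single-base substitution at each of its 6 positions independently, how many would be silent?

4

Codon 1 (GCG, Ala): 3 synonymous substitutions.
Codon 2 (CAG, Gln): 1 synonymous substitution.
Total: 3 + 1 = 4.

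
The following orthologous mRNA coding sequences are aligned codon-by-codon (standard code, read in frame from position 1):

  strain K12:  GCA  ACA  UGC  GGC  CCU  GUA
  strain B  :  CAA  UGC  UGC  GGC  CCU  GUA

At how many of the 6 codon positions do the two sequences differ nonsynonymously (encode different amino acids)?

Codon 1: GCA Ala / CAA Gln — nonsynonymous.
Codon 2: ACA Thr / UGC Cys — nonsynonymous.
Codon 3: UGC Cys / UGC Cys — identical.
Codon 4: GGC Gly / GGC Gly — identical.
Codon 5: CCU Pro / CCU Pro — identical.
Codon 6: GUA Val / GUA Val — identical.
Nonsynonymous differences: 2.

2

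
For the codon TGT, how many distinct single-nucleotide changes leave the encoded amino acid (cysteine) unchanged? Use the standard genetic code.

1

Position 1: none → 0 synonymous.
Position 2: none → 0 synonymous.
Position 3: TGC → 1 synonymous.
Total: 0 + 0 + 1 = 1.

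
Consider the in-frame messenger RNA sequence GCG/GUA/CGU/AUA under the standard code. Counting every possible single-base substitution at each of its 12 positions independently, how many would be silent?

11

Codon 1 (GCG, Ala): 3 synonymous substitutions.
Codon 2 (GUA, Val): 3 synonymous substitutions.
Codon 3 (CGU, Arg): 3 synonymous substitutions.
Codon 4 (AUA, Ile): 2 synonymous substitutions.
Total: 3 + 3 + 3 + 2 = 11.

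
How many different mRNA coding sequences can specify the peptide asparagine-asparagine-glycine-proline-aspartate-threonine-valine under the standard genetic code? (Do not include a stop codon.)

Asn: 2 codons.
Asn: 2 codons.
Gly: 4 codons.
Pro: 4 codons.
Asp: 2 codons.
Thr: 4 codons.
Val: 4 codons.
2 × 2 × 4 × 4 × 2 × 4 × 4 = 2048.

2048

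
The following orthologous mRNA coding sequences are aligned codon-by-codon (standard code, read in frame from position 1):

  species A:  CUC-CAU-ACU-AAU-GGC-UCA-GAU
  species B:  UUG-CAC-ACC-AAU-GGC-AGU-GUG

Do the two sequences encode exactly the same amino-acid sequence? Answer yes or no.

Codon 1: CUC Leu / UUG Leu — synonymous.
Codon 2: CAU His / CAC His — synonymous.
Codon 3: ACU Thr / ACC Thr — synonymous.
Codon 4: AAU Asn / AAU Asn — identical.
Codon 5: GGC Gly / GGC Gly — identical.
Codon 6: UCA Ser / AGU Ser — synonymous.
Codon 7: GAU Asp / GUG Val — nonsynonymous.
Nonsynonymous differences: 1 → different protein.

no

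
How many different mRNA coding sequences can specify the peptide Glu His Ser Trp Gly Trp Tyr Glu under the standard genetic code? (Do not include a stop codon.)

384

Glu: 2 codons.
His: 2 codons.
Ser: 6 codons.
Trp: 1 codon.
Gly: 4 codons.
Trp: 1 codon.
Tyr: 2 codons.
Glu: 2 codons.
2 × 2 × 6 × 1 × 4 × 1 × 2 × 2 = 384.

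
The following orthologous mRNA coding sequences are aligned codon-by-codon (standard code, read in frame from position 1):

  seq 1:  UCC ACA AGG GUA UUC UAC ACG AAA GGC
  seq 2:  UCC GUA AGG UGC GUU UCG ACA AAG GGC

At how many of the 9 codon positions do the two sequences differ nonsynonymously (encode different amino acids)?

Codon 1: UCC Ser / UCC Ser — identical.
Codon 2: ACA Thr / GUA Val — nonsynonymous.
Codon 3: AGG Arg / AGG Arg — identical.
Codon 4: GUA Val / UGC Cys — nonsynonymous.
Codon 5: UUC Phe / GUU Val — nonsynonymous.
Codon 6: UAC Tyr / UCG Ser — nonsynonymous.
Codon 7: ACG Thr / ACA Thr — synonymous.
Codon 8: AAA Lys / AAG Lys — synonymous.
Codon 9: GGC Gly / GGC Gly — identical.
Nonsynonymous differences: 4.

4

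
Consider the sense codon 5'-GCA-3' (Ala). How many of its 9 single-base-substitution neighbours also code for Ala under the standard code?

3

Position 1: none → 0 synonymous.
Position 2: none → 0 synonymous.
Position 3: GCU, GCC, GCG → 3 synonymous.
Total: 0 + 0 + 3 = 3.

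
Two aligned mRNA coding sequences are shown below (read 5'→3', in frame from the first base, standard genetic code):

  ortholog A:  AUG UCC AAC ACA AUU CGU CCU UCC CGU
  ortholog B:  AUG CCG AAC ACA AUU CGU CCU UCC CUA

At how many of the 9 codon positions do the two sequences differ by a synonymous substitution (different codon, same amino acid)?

0

Codon 1: AUG Met / AUG Met — identical.
Codon 2: UCC Ser / CCG Pro — nonsynonymous.
Codon 3: AAC Asn / AAC Asn — identical.
Codon 4: ACA Thr / ACA Thr — identical.
Codon 5: AUU Ile / AUU Ile — identical.
Codon 6: CGU Arg / CGU Arg — identical.
Codon 7: CCU Pro / CCU Pro — identical.
Codon 8: UCC Ser / UCC Ser — identical.
Codon 9: CGU Arg / CUA Leu — nonsynonymous.
Synonymous differences: 0.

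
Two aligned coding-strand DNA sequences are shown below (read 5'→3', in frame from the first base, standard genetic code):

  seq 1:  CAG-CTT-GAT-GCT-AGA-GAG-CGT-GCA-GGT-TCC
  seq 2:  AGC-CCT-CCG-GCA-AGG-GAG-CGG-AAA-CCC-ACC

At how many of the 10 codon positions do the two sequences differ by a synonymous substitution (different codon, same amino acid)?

Codon 1: CAG Gln / AGC Ser — nonsynonymous.
Codon 2: CTT Leu / CCT Pro — nonsynonymous.
Codon 3: GAT Asp / CCG Pro — nonsynonymous.
Codon 4: GCT Ala / GCA Ala — synonymous.
Codon 5: AGA Arg / AGG Arg — synonymous.
Codon 6: GAG Glu / GAG Glu — identical.
Codon 7: CGT Arg / CGG Arg — synonymous.
Codon 8: GCA Ala / AAA Lys — nonsynonymous.
Codon 9: GGT Gly / CCC Pro — nonsynonymous.
Codon 10: TCC Ser / ACC Thr — nonsynonymous.
Synonymous differences: 3.

3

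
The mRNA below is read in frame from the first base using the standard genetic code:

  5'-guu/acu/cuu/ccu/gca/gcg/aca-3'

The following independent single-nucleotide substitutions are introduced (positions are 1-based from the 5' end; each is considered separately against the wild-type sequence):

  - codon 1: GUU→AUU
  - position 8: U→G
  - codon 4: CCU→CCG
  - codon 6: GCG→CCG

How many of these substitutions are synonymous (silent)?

1

Codon 1: GUU (Val) → AUU (Ile) — missense.
Codon 3: CUU (Leu) → CGU (Arg) — missense.
Codon 4: CCU (Pro) → CCG (Pro) — synonymous.
Codon 6: GCG (Ala) → CCG (Pro) — missense.
Synonymous: 1 of 4.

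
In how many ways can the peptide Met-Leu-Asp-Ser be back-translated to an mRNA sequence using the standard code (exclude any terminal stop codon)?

Met: 1 codon.
Leu: 6 codons.
Asp: 2 codons.
Ser: 6 codons.
1 × 6 × 2 × 6 = 72.

72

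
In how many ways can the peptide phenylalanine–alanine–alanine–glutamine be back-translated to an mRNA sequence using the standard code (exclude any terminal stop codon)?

64

Phe: 2 codons.
Ala: 4 codons.
Ala: 4 codons.
Gln: 2 codons.
2 × 4 × 4 × 2 = 64.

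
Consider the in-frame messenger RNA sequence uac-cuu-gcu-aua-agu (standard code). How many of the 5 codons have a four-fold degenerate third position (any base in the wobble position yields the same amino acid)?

Codon 1 UAC (Tyr): third position 2-fold.
Codon 2 CUU (Leu): third position 4-fold.
Codon 3 GCU (Ala): third position 4-fold.
Codon 4 AUA (Ile): third position 3-fold.
Codon 5 AGU (Ser): third position 2-fold.
Four-fold degenerate third positions: 2.

2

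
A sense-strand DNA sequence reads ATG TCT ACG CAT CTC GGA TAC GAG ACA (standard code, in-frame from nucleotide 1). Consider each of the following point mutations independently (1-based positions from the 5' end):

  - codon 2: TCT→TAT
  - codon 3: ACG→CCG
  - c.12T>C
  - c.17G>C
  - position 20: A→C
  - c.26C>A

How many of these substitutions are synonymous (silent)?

Codon 2: TCT (Ser) → TAT (Tyr) — missense.
Codon 3: ACG (Thr) → CCG (Pro) — missense.
Codon 4: CAT (His) → CAC (His) — synonymous.
Codon 6: GGA (Gly) → GCA (Ala) — missense.
Codon 7: TAC (Tyr) → TCC (Ser) — missense.
Codon 9: ACA (Thr) → AAA (Lys) — missense.
Synonymous: 1 of 6.

1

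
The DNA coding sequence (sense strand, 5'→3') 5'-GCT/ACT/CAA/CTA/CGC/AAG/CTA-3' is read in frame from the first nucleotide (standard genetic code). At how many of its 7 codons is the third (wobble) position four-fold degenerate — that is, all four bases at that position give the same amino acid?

Codon 1 GCT (Ala): third position 4-fold.
Codon 2 ACT (Thr): third position 4-fold.
Codon 3 CAA (Gln): third position 2-fold.
Codon 4 CTA (Leu): third position 4-fold.
Codon 5 CGC (Arg): third position 4-fold.
Codon 6 AAG (Lys): third position 2-fold.
Codon 7 CTA (Leu): third position 4-fold.
Four-fold degenerate third positions: 5.

5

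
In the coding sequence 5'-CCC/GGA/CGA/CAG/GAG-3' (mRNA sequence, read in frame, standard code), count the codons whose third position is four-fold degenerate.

Codon 1 CCC (Pro): third position 4-fold.
Codon 2 GGA (Gly): third position 4-fold.
Codon 3 CGA (Arg): third position 4-fold.
Codon 4 CAG (Gln): third position 2-fold.
Codon 5 GAG (Glu): third position 2-fold.
Four-fold degenerate third positions: 3.

3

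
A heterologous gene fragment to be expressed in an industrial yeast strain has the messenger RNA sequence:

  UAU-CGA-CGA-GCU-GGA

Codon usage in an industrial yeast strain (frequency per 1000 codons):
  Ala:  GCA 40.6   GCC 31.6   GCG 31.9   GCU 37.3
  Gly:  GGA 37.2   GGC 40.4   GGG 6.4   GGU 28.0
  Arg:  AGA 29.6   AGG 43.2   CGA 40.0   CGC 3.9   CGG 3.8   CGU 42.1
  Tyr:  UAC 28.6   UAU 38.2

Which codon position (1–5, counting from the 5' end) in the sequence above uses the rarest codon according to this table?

5

Codon 1 UAU (Tyr): 38.2 per 1000.
Codon 2 CGA (Arg): 40.0 per 1000.
Codon 3 CGA (Arg): 40.0 per 1000.
Codon 4 GCU (Ala): 37.3 per 1000.
Codon 5 GGA (Gly): 37.2 per 1000.
Lowest frequency is 37.2 at codon 5.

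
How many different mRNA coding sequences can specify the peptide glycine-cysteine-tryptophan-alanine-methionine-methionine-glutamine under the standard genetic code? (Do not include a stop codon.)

64

Gly: 4 codons.
Cys: 2 codons.
Trp: 1 codon.
Ala: 4 codons.
Met: 1 codon.
Met: 1 codon.
Gln: 2 codons.
4 × 2 × 1 × 4 × 1 × 1 × 2 = 64.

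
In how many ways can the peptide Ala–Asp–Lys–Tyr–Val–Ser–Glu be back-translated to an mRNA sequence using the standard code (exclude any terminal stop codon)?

Ala: 4 codons.
Asp: 2 codons.
Lys: 2 codons.
Tyr: 2 codons.
Val: 4 codons.
Ser: 6 codons.
Glu: 2 codons.
4 × 2 × 2 × 2 × 4 × 6 × 2 = 1536.

1536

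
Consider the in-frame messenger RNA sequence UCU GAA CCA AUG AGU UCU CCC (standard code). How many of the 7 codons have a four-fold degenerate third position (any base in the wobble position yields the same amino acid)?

4

Codon 1 UCU (Ser): third position 4-fold.
Codon 2 GAA (Glu): third position 2-fold.
Codon 3 CCA (Pro): third position 4-fold.
Codon 4 AUG (Met): third position 1-fold.
Codon 5 AGU (Ser): third position 2-fold.
Codon 6 UCU (Ser): third position 4-fold.
Codon 7 CCC (Pro): third position 4-fold.
Four-fold degenerate third positions: 4.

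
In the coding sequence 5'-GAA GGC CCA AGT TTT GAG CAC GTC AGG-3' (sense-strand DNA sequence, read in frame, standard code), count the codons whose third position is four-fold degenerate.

Codon 1 GAA (Glu): third position 2-fold.
Codon 2 GGC (Gly): third position 4-fold.
Codon 3 CCA (Pro): third position 4-fold.
Codon 4 AGT (Ser): third position 2-fold.
Codon 5 TTT (Phe): third position 2-fold.
Codon 6 GAG (Glu): third position 2-fold.
Codon 7 CAC (His): third position 2-fold.
Codon 8 GTC (Val): third position 4-fold.
Codon 9 AGG (Arg): third position 2-fold.
Four-fold degenerate third positions: 3.

3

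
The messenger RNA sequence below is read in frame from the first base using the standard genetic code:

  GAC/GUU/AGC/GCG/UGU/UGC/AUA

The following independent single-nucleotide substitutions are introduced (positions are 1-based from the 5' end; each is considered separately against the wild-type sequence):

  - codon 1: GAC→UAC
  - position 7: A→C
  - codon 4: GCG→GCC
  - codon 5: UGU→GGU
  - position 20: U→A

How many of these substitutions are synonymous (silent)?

1

Codon 1: GAC (Asp) → UAC (Tyr) — missense.
Codon 3: AGC (Ser) → CGC (Arg) — missense.
Codon 4: GCG (Ala) → GCC (Ala) — synonymous.
Codon 5: UGU (Cys) → GGU (Gly) — missense.
Codon 7: AUA (Ile) → AAA (Lys) — missense.
Synonymous: 1 of 5.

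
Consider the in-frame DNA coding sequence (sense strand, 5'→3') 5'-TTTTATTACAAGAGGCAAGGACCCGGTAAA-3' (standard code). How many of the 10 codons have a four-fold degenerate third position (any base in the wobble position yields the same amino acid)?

3

Codon 1 TTT (Phe): third position 2-fold.
Codon 2 TAT (Tyr): third position 2-fold.
Codon 3 TAC (Tyr): third position 2-fold.
Codon 4 AAG (Lys): third position 2-fold.
Codon 5 AGG (Arg): third position 2-fold.
Codon 6 CAA (Gln): third position 2-fold.
Codon 7 GGA (Gly): third position 4-fold.
Codon 8 CCC (Pro): third position 4-fold.
Codon 9 GGT (Gly): third position 4-fold.
Codon 10 AAA (Lys): third position 2-fold.
Four-fold degenerate third positions: 3.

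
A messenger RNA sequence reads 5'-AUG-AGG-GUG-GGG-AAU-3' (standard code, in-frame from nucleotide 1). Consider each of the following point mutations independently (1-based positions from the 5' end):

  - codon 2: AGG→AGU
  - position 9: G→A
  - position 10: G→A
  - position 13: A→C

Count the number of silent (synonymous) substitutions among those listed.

1

Codon 2: AGG (Arg) → AGU (Ser) — missense.
Codon 3: GUG (Val) → GUA (Val) — synonymous.
Codon 4: GGG (Gly) → AGG (Arg) — missense.
Codon 5: AAU (Asn) → CAU (His) — missense.
Synonymous: 1 of 4.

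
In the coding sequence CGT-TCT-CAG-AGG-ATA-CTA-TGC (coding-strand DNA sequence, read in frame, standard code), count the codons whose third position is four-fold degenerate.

Codon 1 CGT (Arg): third position 4-fold.
Codon 2 TCT (Ser): third position 4-fold.
Codon 3 CAG (Gln): third position 2-fold.
Codon 4 AGG (Arg): third position 2-fold.
Codon 5 ATA (Ile): third position 3-fold.
Codon 6 CTA (Leu): third position 4-fold.
Codon 7 TGC (Cys): third position 2-fold.
Four-fold degenerate third positions: 3.

3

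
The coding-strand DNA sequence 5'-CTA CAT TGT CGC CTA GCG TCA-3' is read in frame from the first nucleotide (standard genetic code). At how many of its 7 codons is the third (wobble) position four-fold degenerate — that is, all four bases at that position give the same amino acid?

5

Codon 1 CTA (Leu): third position 4-fold.
Codon 2 CAT (His): third position 2-fold.
Codon 3 TGT (Cys): third position 2-fold.
Codon 4 CGC (Arg): third position 4-fold.
Codon 5 CTA (Leu): third position 4-fold.
Codon 6 GCG (Ala): third position 4-fold.
Codon 7 TCA (Ser): third position 4-fold.
Four-fold degenerate third positions: 5.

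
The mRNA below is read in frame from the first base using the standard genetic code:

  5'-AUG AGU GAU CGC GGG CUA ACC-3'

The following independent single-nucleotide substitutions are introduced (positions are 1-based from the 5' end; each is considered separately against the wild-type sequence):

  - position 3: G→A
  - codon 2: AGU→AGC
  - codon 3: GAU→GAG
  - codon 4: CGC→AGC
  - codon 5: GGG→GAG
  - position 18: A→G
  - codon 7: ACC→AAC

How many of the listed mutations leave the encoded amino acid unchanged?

2

Codon 1: AUG (Met) → AUA (Ile) — missense.
Codon 2: AGU (Ser) → AGC (Ser) — synonymous.
Codon 3: GAU (Asp) → GAG (Glu) — missense.
Codon 4: CGC (Arg) → AGC (Ser) — missense.
Codon 5: GGG (Gly) → GAG (Glu) — missense.
Codon 6: CUA (Leu) → CUG (Leu) — synonymous.
Codon 7: ACC (Thr) → AAC (Asn) — missense.
Synonymous: 2 of 7.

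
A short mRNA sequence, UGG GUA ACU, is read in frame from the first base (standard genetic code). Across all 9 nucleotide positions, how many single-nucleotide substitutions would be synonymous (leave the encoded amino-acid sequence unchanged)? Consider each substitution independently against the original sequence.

Codon 1 (UGG, Trp): 0 synonymous substitutions.
Codon 2 (GUA, Val): 3 synonymous substitutions.
Codon 3 (ACU, Thr): 3 synonymous substitutions.
Total: 0 + 3 + 3 = 6.

6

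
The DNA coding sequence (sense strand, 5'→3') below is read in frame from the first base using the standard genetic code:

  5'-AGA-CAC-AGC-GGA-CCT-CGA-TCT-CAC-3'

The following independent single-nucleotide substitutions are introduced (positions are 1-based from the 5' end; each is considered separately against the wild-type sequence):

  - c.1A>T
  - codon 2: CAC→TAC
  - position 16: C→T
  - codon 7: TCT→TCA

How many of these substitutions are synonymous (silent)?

Codon 1: AGA (Arg) → TGA (Stop) — nonsense.
Codon 2: CAC (His) → TAC (Tyr) — missense.
Codon 6: CGA (Arg) → TGA (Stop) — nonsense.
Codon 7: TCT (Ser) → TCA (Ser) — synonymous.
Synonymous: 1 of 4.

1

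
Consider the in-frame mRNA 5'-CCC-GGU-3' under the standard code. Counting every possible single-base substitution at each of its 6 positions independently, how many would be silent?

6

Codon 1 (CCC, Pro): 3 synonymous substitutions.
Codon 2 (GGU, Gly): 3 synonymous substitutions.
Total: 3 + 3 = 6.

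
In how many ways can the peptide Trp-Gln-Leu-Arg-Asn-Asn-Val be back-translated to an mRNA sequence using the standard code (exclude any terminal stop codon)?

Trp: 1 codon.
Gln: 2 codons.
Leu: 6 codons.
Arg: 6 codons.
Asn: 2 codons.
Asn: 2 codons.
Val: 4 codons.
1 × 2 × 6 × 6 × 2 × 2 × 4 = 1152.

1152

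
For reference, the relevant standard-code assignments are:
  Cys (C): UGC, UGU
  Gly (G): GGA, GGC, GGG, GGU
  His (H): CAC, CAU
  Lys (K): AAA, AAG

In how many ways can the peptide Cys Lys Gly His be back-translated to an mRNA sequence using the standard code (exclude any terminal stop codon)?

32

Cys: 2 codons.
Lys: 2 codons.
Gly: 4 codons.
His: 2 codons.
2 × 2 × 4 × 2 = 32.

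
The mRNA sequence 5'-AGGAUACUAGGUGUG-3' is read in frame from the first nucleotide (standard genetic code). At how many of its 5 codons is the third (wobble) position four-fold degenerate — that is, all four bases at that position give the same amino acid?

Codon 1 AGG (Arg): third position 2-fold.
Codon 2 AUA (Ile): third position 3-fold.
Codon 3 CUA (Leu): third position 4-fold.
Codon 4 GGU (Gly): third position 4-fold.
Codon 5 GUG (Val): third position 4-fold.
Four-fold degenerate third positions: 3.

3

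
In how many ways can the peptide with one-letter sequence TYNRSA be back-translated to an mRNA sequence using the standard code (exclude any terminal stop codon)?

2304

Thr: 4 codons.
Tyr: 2 codons.
Asn: 2 codons.
Arg: 6 codons.
Ser: 6 codons.
Ala: 4 codons.
4 × 2 × 2 × 6 × 6 × 4 = 2304.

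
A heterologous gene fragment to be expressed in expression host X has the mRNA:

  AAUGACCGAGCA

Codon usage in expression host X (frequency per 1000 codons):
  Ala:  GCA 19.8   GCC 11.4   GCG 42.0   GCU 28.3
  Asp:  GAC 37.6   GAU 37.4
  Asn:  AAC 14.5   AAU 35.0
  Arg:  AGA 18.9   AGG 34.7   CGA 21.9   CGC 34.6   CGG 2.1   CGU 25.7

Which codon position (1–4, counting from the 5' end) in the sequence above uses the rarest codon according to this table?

4

Codon 1 AAU (Asn): 35.0 per 1000.
Codon 2 GAC (Asp): 37.6 per 1000.
Codon 3 CGA (Arg): 21.9 per 1000.
Codon 4 GCA (Ala): 19.8 per 1000.
Lowest frequency is 19.8 at codon 4.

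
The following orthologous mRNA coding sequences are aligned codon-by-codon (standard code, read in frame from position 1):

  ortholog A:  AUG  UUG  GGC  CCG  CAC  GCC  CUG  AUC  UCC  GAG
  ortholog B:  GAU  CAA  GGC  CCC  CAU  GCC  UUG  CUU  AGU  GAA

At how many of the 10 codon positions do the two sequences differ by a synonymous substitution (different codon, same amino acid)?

Codon 1: AUG Met / GAU Asp — nonsynonymous.
Codon 2: UUG Leu / CAA Gln — nonsynonymous.
Codon 3: GGC Gly / GGC Gly — identical.
Codon 4: CCG Pro / CCC Pro — synonymous.
Codon 5: CAC His / CAU His — synonymous.
Codon 6: GCC Ala / GCC Ala — identical.
Codon 7: CUG Leu / UUG Leu — synonymous.
Codon 8: AUC Ile / CUU Leu — nonsynonymous.
Codon 9: UCC Ser / AGU Ser — synonymous.
Codon 10: GAG Glu / GAA Glu — synonymous.
Synonymous differences: 5.

5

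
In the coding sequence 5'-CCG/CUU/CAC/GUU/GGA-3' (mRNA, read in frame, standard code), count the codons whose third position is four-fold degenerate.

Codon 1 CCG (Pro): third position 4-fold.
Codon 2 CUU (Leu): third position 4-fold.
Codon 3 CAC (His): third position 2-fold.
Codon 4 GUU (Val): third position 4-fold.
Codon 5 GGA (Gly): third position 4-fold.
Four-fold degenerate third positions: 4.

4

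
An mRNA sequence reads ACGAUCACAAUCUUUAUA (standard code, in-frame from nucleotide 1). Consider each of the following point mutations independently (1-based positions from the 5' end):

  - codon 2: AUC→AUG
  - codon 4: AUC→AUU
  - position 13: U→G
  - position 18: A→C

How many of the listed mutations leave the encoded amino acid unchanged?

Codon 2: AUC (Ile) → AUG (Met) — missense.
Codon 4: AUC (Ile) → AUU (Ile) — synonymous.
Codon 5: UUU (Phe) → GUU (Val) — missense.
Codon 6: AUA (Ile) → AUC (Ile) — synonymous.
Synonymous: 2 of 4.

2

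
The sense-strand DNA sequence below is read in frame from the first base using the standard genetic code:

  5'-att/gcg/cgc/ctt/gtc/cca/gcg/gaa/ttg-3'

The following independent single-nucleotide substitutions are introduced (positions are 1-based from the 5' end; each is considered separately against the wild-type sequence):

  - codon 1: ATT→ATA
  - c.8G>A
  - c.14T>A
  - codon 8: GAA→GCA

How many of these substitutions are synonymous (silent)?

Codon 1: ATT (Ile) → ATA (Ile) — synonymous.
Codon 3: CGC (Arg) → CAC (His) — missense.
Codon 5: GTC (Val) → GAC (Asp) — missense.
Codon 8: GAA (Glu) → GCA (Ala) — missense.
Synonymous: 1 of 4.

1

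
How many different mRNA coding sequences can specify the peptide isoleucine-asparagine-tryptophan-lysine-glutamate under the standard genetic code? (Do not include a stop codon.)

Ile: 3 codons.
Asn: 2 codons.
Trp: 1 codon.
Lys: 2 codons.
Glu: 2 codons.
3 × 2 × 1 × 2 × 2 = 24.

24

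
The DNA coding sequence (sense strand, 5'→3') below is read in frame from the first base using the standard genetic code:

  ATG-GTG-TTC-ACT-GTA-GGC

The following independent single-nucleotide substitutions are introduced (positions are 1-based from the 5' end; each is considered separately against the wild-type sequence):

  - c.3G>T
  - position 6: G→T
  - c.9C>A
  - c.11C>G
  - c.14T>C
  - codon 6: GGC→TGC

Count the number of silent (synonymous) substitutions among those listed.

1

Codon 1: ATG (Met) → ATT (Ile) — missense.
Codon 2: GTG (Val) → GTT (Val) — synonymous.
Codon 3: TTC (Phe) → TTA (Leu) — missense.
Codon 4: ACT (Thr) → AGT (Ser) — missense.
Codon 5: GTA (Val) → GCA (Ala) — missense.
Codon 6: GGC (Gly) → TGC (Cys) — missense.
Synonymous: 1 of 6.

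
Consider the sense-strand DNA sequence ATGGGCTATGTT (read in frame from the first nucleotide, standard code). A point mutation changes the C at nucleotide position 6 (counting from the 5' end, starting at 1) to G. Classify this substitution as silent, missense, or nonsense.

silent

Position 6 falls in codon 2: GGC → Gly.
After the substitution the codon is GGG → Gly.
Both encode Gly, so the change is synonymous.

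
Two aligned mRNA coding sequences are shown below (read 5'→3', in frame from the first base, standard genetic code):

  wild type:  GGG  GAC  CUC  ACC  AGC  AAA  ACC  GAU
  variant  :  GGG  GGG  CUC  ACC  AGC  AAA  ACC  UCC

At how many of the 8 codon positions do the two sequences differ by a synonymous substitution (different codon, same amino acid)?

0

Codon 1: GGG Gly / GGG Gly — identical.
Codon 2: GAC Asp / GGG Gly — nonsynonymous.
Codon 3: CUC Leu / CUC Leu — identical.
Codon 4: ACC Thr / ACC Thr — identical.
Codon 5: AGC Ser / AGC Ser — identical.
Codon 6: AAA Lys / AAA Lys — identical.
Codon 7: ACC Thr / ACC Thr — identical.
Codon 8: GAU Asp / UCC Ser — nonsynonymous.
Synonymous differences: 0.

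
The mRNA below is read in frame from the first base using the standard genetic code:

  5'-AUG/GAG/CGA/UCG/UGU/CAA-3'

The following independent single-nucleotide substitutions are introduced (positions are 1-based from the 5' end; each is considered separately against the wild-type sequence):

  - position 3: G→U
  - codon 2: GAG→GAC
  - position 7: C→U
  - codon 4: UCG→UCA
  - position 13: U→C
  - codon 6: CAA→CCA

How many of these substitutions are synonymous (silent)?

Codon 1: AUG (Met) → AUU (Ile) — missense.
Codon 2: GAG (Glu) → GAC (Asp) — missense.
Codon 3: CGA (Arg) → UGA (Stop) — nonsense.
Codon 4: UCG (Ser) → UCA (Ser) — synonymous.
Codon 5: UGU (Cys) → CGU (Arg) — missense.
Codon 6: CAA (Gln) → CCA (Pro) — missense.
Synonymous: 1 of 6.

1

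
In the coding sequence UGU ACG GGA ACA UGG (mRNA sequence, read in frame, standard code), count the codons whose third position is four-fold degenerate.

3

Codon 1 UGU (Cys): third position 2-fold.
Codon 2 ACG (Thr): third position 4-fold.
Codon 3 GGA (Gly): third position 4-fold.
Codon 4 ACA (Thr): third position 4-fold.
Codon 5 UGG (Trp): third position 1-fold.
Four-fold degenerate third positions: 3.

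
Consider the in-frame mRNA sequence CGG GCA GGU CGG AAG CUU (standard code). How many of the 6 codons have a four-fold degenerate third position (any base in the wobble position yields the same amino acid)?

Codon 1 CGG (Arg): third position 4-fold.
Codon 2 GCA (Ala): third position 4-fold.
Codon 3 GGU (Gly): third position 4-fold.
Codon 4 CGG (Arg): third position 4-fold.
Codon 5 AAG (Lys): third position 2-fold.
Codon 6 CUU (Leu): third position 4-fold.
Four-fold degenerate third positions: 5.

5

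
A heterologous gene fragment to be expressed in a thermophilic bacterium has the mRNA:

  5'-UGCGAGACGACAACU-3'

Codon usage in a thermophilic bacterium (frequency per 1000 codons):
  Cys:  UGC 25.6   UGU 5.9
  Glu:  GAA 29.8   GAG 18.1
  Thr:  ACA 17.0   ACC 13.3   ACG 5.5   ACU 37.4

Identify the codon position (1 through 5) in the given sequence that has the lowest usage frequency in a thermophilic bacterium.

3

Codon 1 UGC (Cys): 25.6 per 1000.
Codon 2 GAG (Glu): 18.1 per 1000.
Codon 3 ACG (Thr): 5.5 per 1000.
Codon 4 ACA (Thr): 17.0 per 1000.
Codon 5 ACU (Thr): 37.4 per 1000.
Lowest frequency is 5.5 at codon 3.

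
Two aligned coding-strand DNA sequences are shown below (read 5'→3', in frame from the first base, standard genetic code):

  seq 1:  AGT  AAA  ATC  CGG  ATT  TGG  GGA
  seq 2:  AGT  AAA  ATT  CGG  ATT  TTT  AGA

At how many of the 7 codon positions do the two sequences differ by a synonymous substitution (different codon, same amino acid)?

1

Codon 1: AGT Ser / AGT Ser — identical.
Codon 2: AAA Lys / AAA Lys — identical.
Codon 3: ATC Ile / ATT Ile — synonymous.
Codon 4: CGG Arg / CGG Arg — identical.
Codon 5: ATT Ile / ATT Ile — identical.
Codon 6: TGG Trp / TTT Phe — nonsynonymous.
Codon 7: GGA Gly / AGA Arg — nonsynonymous.
Synonymous differences: 1.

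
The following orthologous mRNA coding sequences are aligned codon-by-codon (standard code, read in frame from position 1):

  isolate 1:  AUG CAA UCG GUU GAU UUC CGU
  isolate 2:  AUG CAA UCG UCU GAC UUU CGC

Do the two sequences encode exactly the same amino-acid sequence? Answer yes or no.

no

Codon 1: AUG Met / AUG Met — identical.
Codon 2: CAA Gln / CAA Gln — identical.
Codon 3: UCG Ser / UCG Ser — identical.
Codon 4: GUU Val / UCU Ser — nonsynonymous.
Codon 5: GAU Asp / GAC Asp — synonymous.
Codon 6: UUC Phe / UUU Phe — synonymous.
Codon 7: CGU Arg / CGC Arg — synonymous.
Nonsynonymous differences: 1 → different protein.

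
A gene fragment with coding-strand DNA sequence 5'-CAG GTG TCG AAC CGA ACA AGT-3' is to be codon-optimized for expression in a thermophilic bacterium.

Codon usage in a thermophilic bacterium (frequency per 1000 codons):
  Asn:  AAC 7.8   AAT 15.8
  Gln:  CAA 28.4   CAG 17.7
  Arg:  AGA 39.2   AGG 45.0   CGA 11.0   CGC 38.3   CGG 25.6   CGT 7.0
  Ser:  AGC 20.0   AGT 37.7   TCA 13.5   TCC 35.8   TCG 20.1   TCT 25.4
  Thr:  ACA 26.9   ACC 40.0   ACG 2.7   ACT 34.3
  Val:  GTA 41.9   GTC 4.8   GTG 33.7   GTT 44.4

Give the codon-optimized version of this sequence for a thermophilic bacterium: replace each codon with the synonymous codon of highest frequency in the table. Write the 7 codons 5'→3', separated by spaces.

CAA GTT AGT AAT AGG ACC AGT

Codon 1 (Gln): best is CAA at 28.4.
Codon 2 (Val): best is GTT at 44.4.
Codon 3 (Ser): best is AGT at 37.7.
Codon 4 (Asn): best is AAT at 15.8.
Codon 5 (Arg): best is AGG at 45.0.
Codon 6 (Thr): best is ACC at 40.0.
Codon 7 (Ser): best is AGT at 37.7.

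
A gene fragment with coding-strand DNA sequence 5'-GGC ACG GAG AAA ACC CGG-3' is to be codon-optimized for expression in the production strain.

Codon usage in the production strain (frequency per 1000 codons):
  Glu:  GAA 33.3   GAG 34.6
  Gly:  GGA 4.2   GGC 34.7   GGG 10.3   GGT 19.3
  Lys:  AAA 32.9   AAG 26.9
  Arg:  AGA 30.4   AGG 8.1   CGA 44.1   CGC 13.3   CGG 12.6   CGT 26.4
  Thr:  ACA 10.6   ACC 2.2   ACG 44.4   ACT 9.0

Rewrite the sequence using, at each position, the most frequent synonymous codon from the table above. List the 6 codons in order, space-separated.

GGC ACG GAG AAA ACG CGA

Codon 1 (Gly): best is GGC at 34.7.
Codon 2 (Thr): best is ACG at 44.4.
Codon 3 (Glu): best is GAG at 34.6.
Codon 4 (Lys): best is AAA at 32.9.
Codon 5 (Thr): best is ACG at 44.4.
Codon 6 (Arg): best is CGA at 44.1.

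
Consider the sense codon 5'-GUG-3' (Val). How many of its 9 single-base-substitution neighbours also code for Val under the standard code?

3

Position 1: none → 0 synonymous.
Position 2: none → 0 synonymous.
Position 3: GUU, GUC, GUA → 3 synonymous.
Total: 0 + 0 + 3 = 3.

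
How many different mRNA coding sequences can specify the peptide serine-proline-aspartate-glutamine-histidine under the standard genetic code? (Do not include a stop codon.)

Ser: 6 codons.
Pro: 4 codons.
Asp: 2 codons.
Gln: 2 codons.
His: 2 codons.
6 × 4 × 2 × 2 × 2 = 192.

192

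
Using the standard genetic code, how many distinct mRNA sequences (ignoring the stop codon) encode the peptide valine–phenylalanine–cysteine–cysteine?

32

Val: 4 codons.
Phe: 2 codons.
Cys: 2 codons.
Cys: 2 codons.
4 × 2 × 2 × 2 = 32.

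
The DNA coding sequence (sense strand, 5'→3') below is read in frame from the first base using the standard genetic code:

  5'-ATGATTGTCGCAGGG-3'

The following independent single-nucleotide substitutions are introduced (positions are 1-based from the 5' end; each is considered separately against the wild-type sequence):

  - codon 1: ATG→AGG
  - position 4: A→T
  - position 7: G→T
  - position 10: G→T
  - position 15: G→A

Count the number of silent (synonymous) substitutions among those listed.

Codon 1: ATG (Met) → AGG (Arg) — missense.
Codon 2: ATT (Ile) → TTT (Phe) — missense.
Codon 3: GTC (Val) → TTC (Phe) — missense.
Codon 4: GCA (Ala) → TCA (Ser) — missense.
Codon 5: GGG (Gly) → GGA (Gly) — synonymous.
Synonymous: 1 of 5.

1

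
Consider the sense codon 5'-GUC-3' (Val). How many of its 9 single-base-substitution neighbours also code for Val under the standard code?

Position 1: none → 0 synonymous.
Position 2: none → 0 synonymous.
Position 3: GUU, GUA, GUG → 3 synonymous.
Total: 0 + 0 + 3 = 3.

3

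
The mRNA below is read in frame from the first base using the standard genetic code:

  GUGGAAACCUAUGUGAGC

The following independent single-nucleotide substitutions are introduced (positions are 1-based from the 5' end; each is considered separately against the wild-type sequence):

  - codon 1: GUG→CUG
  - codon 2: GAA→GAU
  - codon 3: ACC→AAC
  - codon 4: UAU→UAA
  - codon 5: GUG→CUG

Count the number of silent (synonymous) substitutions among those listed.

0

Codon 1: GUG (Val) → CUG (Leu) — missense.
Codon 2: GAA (Glu) → GAU (Asp) — missense.
Codon 3: ACC (Thr) → AAC (Asn) — missense.
Codon 4: UAU (Tyr) → UAA (Stop) — nonsense.
Codon 5: GUG (Val) → CUG (Leu) — missense.
Synonymous: 0 of 5.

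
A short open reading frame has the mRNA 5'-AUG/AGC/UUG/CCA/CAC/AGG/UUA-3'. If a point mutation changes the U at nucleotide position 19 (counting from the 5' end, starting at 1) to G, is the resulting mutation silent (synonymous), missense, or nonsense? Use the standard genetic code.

missense

Position 19 falls in codon 7: UUA → Leu.
After the substitution the codon is GUA → Val.
Leu ≠ Val, so this is a missense mutation.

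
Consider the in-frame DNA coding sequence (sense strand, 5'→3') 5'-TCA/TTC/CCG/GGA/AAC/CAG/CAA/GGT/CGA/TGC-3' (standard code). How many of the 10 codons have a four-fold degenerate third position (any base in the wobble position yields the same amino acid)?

5

Codon 1 TCA (Ser): third position 4-fold.
Codon 2 TTC (Phe): third position 2-fold.
Codon 3 CCG (Pro): third position 4-fold.
Codon 4 GGA (Gly): third position 4-fold.
Codon 5 AAC (Asn): third position 2-fold.
Codon 6 CAG (Gln): third position 2-fold.
Codon 7 CAA (Gln): third position 2-fold.
Codon 8 GGT (Gly): third position 4-fold.
Codon 9 CGA (Arg): third position 4-fold.
Codon 10 TGC (Cys): third position 2-fold.
Four-fold degenerate third positions: 5.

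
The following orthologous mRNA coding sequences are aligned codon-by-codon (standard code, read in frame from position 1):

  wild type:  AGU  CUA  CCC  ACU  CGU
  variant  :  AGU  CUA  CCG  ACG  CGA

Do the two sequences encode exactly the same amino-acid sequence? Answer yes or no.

yes

Codon 1: AGU Ser / AGU Ser — identical.
Codon 2: CUA Leu / CUA Leu — identical.
Codon 3: CCC Pro / CCG Pro — synonymous.
Codon 4: ACU Thr / ACG Thr — synonymous.
Codon 5: CGU Arg / CGA Arg — synonymous.
Nonsynonymous differences: 0 → same protein.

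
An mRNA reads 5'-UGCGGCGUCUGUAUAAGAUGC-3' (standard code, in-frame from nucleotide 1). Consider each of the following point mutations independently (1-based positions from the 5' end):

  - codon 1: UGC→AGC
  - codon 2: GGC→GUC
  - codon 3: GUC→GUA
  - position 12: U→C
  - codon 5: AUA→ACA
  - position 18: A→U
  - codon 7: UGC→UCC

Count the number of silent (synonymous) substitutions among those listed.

2

Codon 1: UGC (Cys) → AGC (Ser) — missense.
Codon 2: GGC (Gly) → GUC (Val) — missense.
Codon 3: GUC (Val) → GUA (Val) — synonymous.
Codon 4: UGU (Cys) → UGC (Cys) — synonymous.
Codon 5: AUA (Ile) → ACA (Thr) — missense.
Codon 6: AGA (Arg) → AGU (Ser) — missense.
Codon 7: UGC (Cys) → UCC (Ser) — missense.
Synonymous: 2 of 7.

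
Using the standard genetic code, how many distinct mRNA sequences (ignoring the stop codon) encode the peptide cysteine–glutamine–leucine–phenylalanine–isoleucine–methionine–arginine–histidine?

Cys: 2 codons.
Gln: 2 codons.
Leu: 6 codons.
Phe: 2 codons.
Ile: 3 codons.
Met: 1 codon.
Arg: 6 codons.
His: 2 codons.
2 × 2 × 6 × 2 × 3 × 1 × 6 × 2 = 1728.

1728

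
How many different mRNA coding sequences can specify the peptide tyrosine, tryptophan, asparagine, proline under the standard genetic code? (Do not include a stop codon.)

Tyr: 2 codons.
Trp: 1 codon.
Asn: 2 codons.
Pro: 4 codons.
2 × 1 × 2 × 4 = 16.

16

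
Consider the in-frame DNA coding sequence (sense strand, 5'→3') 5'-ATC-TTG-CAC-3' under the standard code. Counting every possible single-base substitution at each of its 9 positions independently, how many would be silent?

5

Codon 1 (ATC, Ile): 2 synonymous substitutions.
Codon 2 (TTG, Leu): 2 synonymous substitutions.
Codon 3 (CAC, His): 1 synonymous substitution.
Total: 2 + 2 + 1 = 5.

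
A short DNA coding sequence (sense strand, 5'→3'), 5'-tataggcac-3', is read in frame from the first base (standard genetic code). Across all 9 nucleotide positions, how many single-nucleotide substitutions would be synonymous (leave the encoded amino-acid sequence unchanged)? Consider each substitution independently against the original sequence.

Codon 1 (TAT, Tyr): 1 synonymous substitution.
Codon 2 (AGG, Arg): 2 synonymous substitutions.
Codon 3 (CAC, His): 1 synonymous substitution.
Total: 1 + 2 + 1 = 4.

4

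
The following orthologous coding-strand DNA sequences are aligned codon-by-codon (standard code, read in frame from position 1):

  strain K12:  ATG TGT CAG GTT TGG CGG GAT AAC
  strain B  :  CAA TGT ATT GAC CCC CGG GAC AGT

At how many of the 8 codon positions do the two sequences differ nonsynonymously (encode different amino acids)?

5

Codon 1: ATG Met / CAA Gln — nonsynonymous.
Codon 2: TGT Cys / TGT Cys — identical.
Codon 3: CAG Gln / ATT Ile — nonsynonymous.
Codon 4: GTT Val / GAC Asp — nonsynonymous.
Codon 5: TGG Trp / CCC Pro — nonsynonymous.
Codon 6: CGG Arg / CGG Arg — identical.
Codon 7: GAT Asp / GAC Asp — synonymous.
Codon 8: AAC Asn / AGT Ser — nonsynonymous.
Nonsynonymous differences: 5.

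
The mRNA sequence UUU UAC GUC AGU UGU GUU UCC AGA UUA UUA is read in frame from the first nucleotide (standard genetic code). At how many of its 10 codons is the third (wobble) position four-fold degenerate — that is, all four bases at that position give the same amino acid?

3

Codon 1 UUU (Phe): third position 2-fold.
Codon 2 UAC (Tyr): third position 2-fold.
Codon 3 GUC (Val): third position 4-fold.
Codon 4 AGU (Ser): third position 2-fold.
Codon 5 UGU (Cys): third position 2-fold.
Codon 6 GUU (Val): third position 4-fold.
Codon 7 UCC (Ser): third position 4-fold.
Codon 8 AGA (Arg): third position 2-fold.
Codon 9 UUA (Leu): third position 2-fold.
Codon 10 UUA (Leu): third position 2-fold.
Four-fold degenerate third positions: 3.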